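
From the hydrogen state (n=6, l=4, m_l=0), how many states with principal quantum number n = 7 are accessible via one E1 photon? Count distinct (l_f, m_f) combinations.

E1 requires Δl = ±1, so l_f ∈ {3, 5}; with 0 ≤ l_f ≤ n_f−1 = 6, the allowed l_f values are {3, 5}.
For l_f = 3: m_f ∈ {m_i−1, m_i, m_i+1} ∩ [−3, 3] = {-1, 0, 1} → 3 states.
For l_f = 5: m_f ∈ {m_i−1, m_i, m_i+1} ∩ [−5, 5] = {-1, 0, 1} → 3 states.
Total: 6.

6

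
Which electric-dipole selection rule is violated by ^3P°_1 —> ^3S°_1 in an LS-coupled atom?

ΔJ = 0, ±1 (not J=0↔0): J: 1 → 1, ΔJ = +0 — ok.
Parity must change: odd → odd — fails.
ΔS = 0: S: 1 → 1 — ok.
ΔL = 0, ±1 (not L=0↔0): L: 1 → 0, ΔL = -1 — ok.

parity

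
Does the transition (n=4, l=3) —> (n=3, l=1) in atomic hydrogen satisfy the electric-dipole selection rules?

forbidden

Initial l = 3, final l = 1, so Δl = -2. E1 requires Δl = ±1: fails.
The transition is electric-dipole forbidden.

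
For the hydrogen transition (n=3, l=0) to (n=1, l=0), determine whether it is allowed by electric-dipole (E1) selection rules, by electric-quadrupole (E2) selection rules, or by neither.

Δl = 0 − 0 = +0; l_i + l_f = 0.
E1 (Δl = ±1): not satisfied.
E2 (Δl = 0,±2, l_i+l_f ≥ 2): not satisfied.

neither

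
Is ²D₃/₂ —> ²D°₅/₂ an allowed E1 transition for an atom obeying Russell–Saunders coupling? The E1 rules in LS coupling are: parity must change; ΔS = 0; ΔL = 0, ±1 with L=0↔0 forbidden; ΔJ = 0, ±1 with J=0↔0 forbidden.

allowed

Reading off the term symbols: S 1/2→1/2, L 2→2, J 3/2→5/2, parity even→odd.
Parity must change: even → odd — passes.
ΔS = 0: S: 1/2 → 1/2 — passes.
ΔL = 0, ±1 (not L=0↔0): L: 2 → 2, ΔL = +0 — passes.
ΔJ = 0, ±1 (not J=0↔0): J: 3/2 → 5/2, ΔJ = +1 — passes.
All four E1 rules are satisfied.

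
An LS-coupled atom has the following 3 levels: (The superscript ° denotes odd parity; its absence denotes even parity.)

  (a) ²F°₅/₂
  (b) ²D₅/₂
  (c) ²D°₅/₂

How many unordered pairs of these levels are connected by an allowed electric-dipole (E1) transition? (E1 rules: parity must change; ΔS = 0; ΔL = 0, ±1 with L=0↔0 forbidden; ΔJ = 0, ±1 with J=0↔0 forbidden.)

(a)–(b): allowed.
(a)–(c): forbidden (parity).
(b)–(c): allowed.
Allowed pairs: 2 of 3.

2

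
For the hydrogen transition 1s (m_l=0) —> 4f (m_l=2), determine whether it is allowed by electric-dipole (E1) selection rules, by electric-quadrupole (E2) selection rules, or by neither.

neither

Δl = 3 − 0 = +3; l_i + l_f = 3.
Δm_l = +2.
E1 (Δl = ±1, |Δm_l| ≤ 1): not satisfied.
E2 (Δl = 0,±2, l_i+l_f ≥ 2, |Δm_l| ≤ 2): not satisfied.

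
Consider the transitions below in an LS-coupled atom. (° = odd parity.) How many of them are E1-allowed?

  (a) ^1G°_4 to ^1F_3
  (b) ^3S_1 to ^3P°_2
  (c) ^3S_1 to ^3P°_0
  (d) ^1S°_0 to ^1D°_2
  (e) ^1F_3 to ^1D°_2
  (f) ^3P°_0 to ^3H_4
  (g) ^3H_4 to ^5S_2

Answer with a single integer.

(a) allowed
(b) allowed
(c) allowed
(d) forbidden (parity, ΔL, ΔJ fail)
(e) allowed
(f) forbidden (ΔL, ΔJ fail)
(g) forbidden (parity, ΔS, ΔL, ΔJ fail)
Total allowed: 4 of 7.

4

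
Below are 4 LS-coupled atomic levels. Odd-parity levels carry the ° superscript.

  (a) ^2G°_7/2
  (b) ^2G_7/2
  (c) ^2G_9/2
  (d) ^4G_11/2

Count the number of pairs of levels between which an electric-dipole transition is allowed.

2

(a)–(b): allowed.
(a)–(c): allowed.
(a)–(d): forbidden (ΔS, ΔJ).
(b)–(c): forbidden (parity).
(b)–(d): forbidden (parity, ΔS, ΔJ).
(c)–(d): forbidden (parity, ΔS).
Allowed pairs: 2 of 6.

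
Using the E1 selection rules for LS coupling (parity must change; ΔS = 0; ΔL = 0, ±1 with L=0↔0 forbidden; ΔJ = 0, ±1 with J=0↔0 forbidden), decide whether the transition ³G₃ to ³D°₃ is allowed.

forbidden

Parity must change: even → odd — satisfied.
ΔS = 0: S: 1 → 1 — satisfied.
ΔL = 0, ±1 (not L=0↔0): L: 4 → 2, ΔL = -2 — violated.
ΔJ = 0, ±1 (not J=0↔0): J: 3 → 3, ΔJ = +0 — satisfied.
Rule(s) violated: ΔL.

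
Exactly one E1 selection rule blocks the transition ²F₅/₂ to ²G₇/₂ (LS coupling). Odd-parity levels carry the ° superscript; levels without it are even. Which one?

parity

Initial level: S=1/2, L=3, J=5/2, parity even. Final level: S=1/2, L=4, J=7/2, parity even.
Parity must change: even → even — ✗.
ΔS = 0: S: 1/2 → 1/2 — ✓.
ΔL = 0, ±1 (not L=0↔0): L: 3 → 4, ΔL = +1 — ✓.
ΔJ = 0, ±1 (not J=0↔0): J: 5/2 → 7/2, ΔJ = +1 — ✓.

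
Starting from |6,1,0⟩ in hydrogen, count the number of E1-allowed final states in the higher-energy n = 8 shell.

4

E1 requires Δl = ±1, so l_f ∈ {0, 2}; with 0 ≤ l_f ≤ n_f−1 = 7, the allowed l_f values are {0, 2}.
For l_f = 0: m_f ∈ {m_i−1, m_i, m_i+1} ∩ [−0, 0] = {0} → 1 state.
For l_f = 2: m_f ∈ {m_i−1, m_i, m_i+1} ∩ [−2, 2] = {-1, 0, 1} → 3 states.
Total: 4.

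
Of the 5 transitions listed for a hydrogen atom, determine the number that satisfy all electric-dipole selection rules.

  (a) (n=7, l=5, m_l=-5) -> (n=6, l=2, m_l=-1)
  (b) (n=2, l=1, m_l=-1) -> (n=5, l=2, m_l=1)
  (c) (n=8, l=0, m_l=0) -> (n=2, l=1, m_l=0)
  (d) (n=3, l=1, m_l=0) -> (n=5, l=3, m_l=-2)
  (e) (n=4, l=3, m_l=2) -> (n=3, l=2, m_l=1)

(a) forbidden — Δl = -3 (E1 requires Δl = ±1); Δm_l = +4 (E1 requires Δm_l = 0, ±1)
(b) forbidden — Δm_l = +2 (E1 requires Δm_l = 0, ±1)
(c) allowed
(d) forbidden — Δl = +2 (E1 requires Δl = ±1); Δm_l = -2 (E1 requires Δm_l = 0, ±1)
(e) allowed
Total allowed: 2 of 5.

2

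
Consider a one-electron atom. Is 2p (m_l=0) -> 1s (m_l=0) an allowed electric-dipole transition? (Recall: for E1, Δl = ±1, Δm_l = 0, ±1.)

allowed

Δl = 0 − 1 = -1; the E1 rule Δl = ±1 is ✓.
Δm_l = 0 − (0) = +0. E1 requires Δm_l = 0, ±1: ✓.
All E1 selection rules are satisfied.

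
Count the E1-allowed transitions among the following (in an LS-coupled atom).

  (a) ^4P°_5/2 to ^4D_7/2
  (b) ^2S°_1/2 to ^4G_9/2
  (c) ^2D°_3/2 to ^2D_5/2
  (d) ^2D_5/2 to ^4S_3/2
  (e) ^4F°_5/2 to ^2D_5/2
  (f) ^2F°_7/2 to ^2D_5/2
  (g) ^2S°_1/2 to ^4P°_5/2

3

(a) allowed
(b) forbidden (ΔS, ΔL, ΔJ fail)
(c) allowed
(d) forbidden (parity, ΔS, ΔL fail)
(e) forbidden (ΔS fails)
(f) allowed
(g) forbidden (parity, ΔS, ΔJ fail)
Total allowed: 3 of 7.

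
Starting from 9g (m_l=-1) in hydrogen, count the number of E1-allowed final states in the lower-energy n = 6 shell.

6

E1 requires Δl = ±1, so l_f ∈ {3, 5}; with 0 ≤ l_f ≤ n_f−1 = 5, the allowed l_f values are {3, 5}.
For l_f = 3: m_f ∈ {m_i−1, m_i, m_i+1} ∩ [−3, 3] = {-2, -1, 0} → 3 states.
For l_f = 5: m_f ∈ {m_i−1, m_i, m_i+1} ∩ [−5, 5] = {-2, -1, 0} → 3 states.
Total: 6.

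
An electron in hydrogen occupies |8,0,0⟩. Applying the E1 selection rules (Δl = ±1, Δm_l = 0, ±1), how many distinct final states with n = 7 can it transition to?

3

E1 requires Δl = ±1, so l_f ∈ {-1, 1}; with 0 ≤ l_f ≤ n_f−1 = 6, the allowed l_f values are {1}.
For l_f = 1: m_f ∈ {m_i−1, m_i, m_i+1} ∩ [−1, 1] = {-1, 0, 1} → 3 states.
Total: 3.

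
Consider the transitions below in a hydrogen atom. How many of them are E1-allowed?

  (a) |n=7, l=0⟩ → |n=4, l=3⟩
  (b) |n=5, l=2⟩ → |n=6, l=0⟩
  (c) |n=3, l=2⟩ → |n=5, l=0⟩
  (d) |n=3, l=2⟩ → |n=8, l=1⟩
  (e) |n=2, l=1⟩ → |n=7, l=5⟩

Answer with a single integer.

1

(a) forbidden — Δl = +3 (E1 requires Δl = ±1)
(b) forbidden — Δl = -2 (E1 requires Δl = ±1)
(c) forbidden — Δl = -2 (E1 requires Δl = ±1)
(d) allowed
(e) forbidden — Δl = +4 (E1 requires Δl = ±1)
Total allowed: 1 of 5.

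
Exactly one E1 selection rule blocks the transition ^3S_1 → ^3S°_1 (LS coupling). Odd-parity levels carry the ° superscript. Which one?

the L=0 ↔ L=0 exclusion

Parity must change: even → odd — satisfied.
ΔS = 0: S: 1 → 1 — satisfied.
ΔL = 0, ±1 (not L=0↔0): L: 0 → 0, ΔL = +0 — violated.
ΔJ = 0, ±1 (not J=0↔0): J: 1 → 1, ΔJ = +0 — satisfied.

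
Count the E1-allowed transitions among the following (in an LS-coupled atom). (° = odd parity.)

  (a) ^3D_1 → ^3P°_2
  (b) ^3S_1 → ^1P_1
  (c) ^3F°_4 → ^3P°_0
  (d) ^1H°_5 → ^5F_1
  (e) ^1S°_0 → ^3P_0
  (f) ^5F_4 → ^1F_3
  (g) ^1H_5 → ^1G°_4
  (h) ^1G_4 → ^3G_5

(a) allowed
(b) forbidden (parity, ΔS fail)
(c) forbidden (parity, ΔL, ΔJ fail)
(d) forbidden (ΔS, ΔL, ΔJ fail)
(e) forbidden (ΔS, ΔJ fail)
(f) forbidden (parity, ΔS fail)
(g) allowed
(h) forbidden (parity, ΔS fail)
Total allowed: 2 of 8.

2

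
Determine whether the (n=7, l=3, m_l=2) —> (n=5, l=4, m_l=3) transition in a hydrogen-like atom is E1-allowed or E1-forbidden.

allowed

l: 3 → 4 (Δl = +1). Δl = ±1 satisfied.
Δm_l = 3 − (2) = +1. E1 requires Δm_l = 0, ±1: satisfied.
All E1 selection rules are satisfied.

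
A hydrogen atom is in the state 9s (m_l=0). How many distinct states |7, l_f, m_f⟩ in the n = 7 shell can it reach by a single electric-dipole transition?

E1 requires Δl = ±1, so l_f ∈ {-1, 1}; with 0 ≤ l_f ≤ n_f−1 = 6, the allowed l_f values are {1}.
For l_f = 1: m_f ∈ {m_i−1, m_i, m_i+1} ∩ [−1, 1] = {-1, 0, 1} → 3 states.
Total: 3.

3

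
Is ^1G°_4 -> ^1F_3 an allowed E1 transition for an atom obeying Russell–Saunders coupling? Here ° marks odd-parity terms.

allowed

Parity must change: odd → even — ok.
ΔS = 0: S: 0 → 0 — ok.
ΔL = 0, ±1 (not L=0↔0): L: 4 → 3, ΔL = -1 — ok.
ΔJ = 0, ±1 (not J=0↔0): J: 4 → 3, ΔJ = -1 — ok.
All four E1 rules are satisfied.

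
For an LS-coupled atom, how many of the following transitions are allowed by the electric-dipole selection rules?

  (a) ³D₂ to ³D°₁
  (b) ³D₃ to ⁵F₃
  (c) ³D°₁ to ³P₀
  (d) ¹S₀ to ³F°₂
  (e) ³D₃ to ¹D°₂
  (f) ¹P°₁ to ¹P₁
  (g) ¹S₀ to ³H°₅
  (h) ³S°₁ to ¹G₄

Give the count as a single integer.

3

(a) allowed
(b) forbidden (parity, ΔS fail)
(c) allowed
(d) forbidden (ΔS, ΔL, ΔJ fail)
(e) forbidden (ΔS fails)
(f) allowed
(g) forbidden (ΔS, ΔL, ΔJ fail)
(h) forbidden (ΔS, ΔL, ΔJ fail)
Total allowed: 3 of 8.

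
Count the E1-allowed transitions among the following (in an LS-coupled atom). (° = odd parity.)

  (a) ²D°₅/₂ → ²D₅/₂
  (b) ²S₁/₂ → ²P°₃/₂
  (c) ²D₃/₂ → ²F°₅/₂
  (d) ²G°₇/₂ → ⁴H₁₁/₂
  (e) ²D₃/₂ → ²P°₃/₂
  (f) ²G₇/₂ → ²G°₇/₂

(a) allowed
(b) allowed
(c) allowed
(d) forbidden (ΔS, ΔJ fail)
(e) allowed
(f) allowed
Total allowed: 5 of 6.

5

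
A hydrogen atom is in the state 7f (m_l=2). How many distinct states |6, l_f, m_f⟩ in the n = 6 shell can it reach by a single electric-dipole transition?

E1 requires Δl = ±1, so l_f ∈ {2, 4}; with 0 ≤ l_f ≤ n_f−1 = 5, the allowed l_f values are {2, 4}.
For l_f = 2: m_f ∈ {m_i−1, m_i, m_i+1} ∩ [−2, 2] = {1, 2} → 2 states.
For l_f = 4: m_f ∈ {m_i−1, m_i, m_i+1} ∩ [−4, 4] = {1, 2, 3} → 3 states.
Total: 5.

5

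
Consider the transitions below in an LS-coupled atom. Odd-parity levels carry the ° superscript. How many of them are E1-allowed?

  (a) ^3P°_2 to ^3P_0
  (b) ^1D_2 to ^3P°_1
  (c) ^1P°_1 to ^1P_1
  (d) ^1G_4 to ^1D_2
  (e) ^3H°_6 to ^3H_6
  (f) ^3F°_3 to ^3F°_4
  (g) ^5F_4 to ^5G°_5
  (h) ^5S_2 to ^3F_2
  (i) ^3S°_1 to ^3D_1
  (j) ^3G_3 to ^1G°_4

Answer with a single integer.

(a) forbidden (ΔJ fails)
(b) forbidden (ΔS fails)
(c) allowed
(d) forbidden (parity, ΔL, ΔJ fail)
(e) allowed
(f) forbidden (parity fails)
(g) allowed
(h) forbidden (parity, ΔS, ΔL fail)
(i) forbidden (ΔL fails)
(j) forbidden (ΔS fails)
Total allowed: 3 of 10.

3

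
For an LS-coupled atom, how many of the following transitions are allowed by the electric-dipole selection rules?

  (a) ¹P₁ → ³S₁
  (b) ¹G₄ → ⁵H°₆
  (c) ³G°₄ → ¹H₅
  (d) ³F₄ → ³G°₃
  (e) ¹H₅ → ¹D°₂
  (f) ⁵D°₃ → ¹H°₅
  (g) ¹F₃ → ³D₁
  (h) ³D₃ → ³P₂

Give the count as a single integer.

(a) forbidden (parity, ΔS fail)
(b) forbidden (ΔS, ΔJ fail)
(c) forbidden (ΔS fails)
(d) allowed
(e) forbidden (ΔL, ΔJ fail)
(f) forbidden (parity, ΔS, ΔL, ΔJ fail)
(g) forbidden (parity, ΔS, ΔJ fail)
(h) forbidden (parity fails)
Total allowed: 1 of 8.

1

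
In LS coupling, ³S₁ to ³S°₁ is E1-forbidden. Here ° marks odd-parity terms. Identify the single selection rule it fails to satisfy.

Parity must change: even → odd — satisfied.
ΔS = 0: S: 1 → 1 — satisfied.
ΔL = 0, ±1 (not L=0↔0): L: 0 → 0, ΔL = +0 — violated.
ΔJ = 0, ±1 (not J=0↔0): J: 1 → 1, ΔJ = +0 — satisfied.

the L=0 ↔ L=0 exclusion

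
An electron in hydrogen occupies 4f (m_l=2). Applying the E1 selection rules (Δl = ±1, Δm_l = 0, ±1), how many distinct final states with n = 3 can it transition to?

E1 requires Δl = ±1, so l_f ∈ {2, 4}; with 0 ≤ l_f ≤ n_f−1 = 2, the allowed l_f values are {2}.
For l_f = 2: m_f ∈ {m_i−1, m_i, m_i+1} ∩ [−2, 2] = {1, 2} → 2 states.
Total: 2.

2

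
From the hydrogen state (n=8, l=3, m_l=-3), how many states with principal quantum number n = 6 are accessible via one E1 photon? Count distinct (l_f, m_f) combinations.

4

E1 requires Δl = ±1, so l_f ∈ {2, 4}; with 0 ≤ l_f ≤ n_f−1 = 5, the allowed l_f values are {2, 4}.
For l_f = 2: m_f ∈ {m_i−1, m_i, m_i+1} ∩ [−2, 2] = {-2} → 1 state.
For l_f = 4: m_f ∈ {m_i−1, m_i, m_i+1} ∩ [−4, 4] = {-4, -3, -2} → 3 states.
Total: 4.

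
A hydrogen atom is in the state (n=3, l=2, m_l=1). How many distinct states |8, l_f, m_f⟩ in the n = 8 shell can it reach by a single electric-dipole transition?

E1 requires Δl = ±1, so l_f ∈ {1, 3}; with 0 ≤ l_f ≤ n_f−1 = 7, the allowed l_f values are {1, 3}.
For l_f = 1: m_f ∈ {m_i−1, m_i, m_i+1} ∩ [−1, 1] = {0, 1} → 2 states.
For l_f = 3: m_f ∈ {m_i−1, m_i, m_i+1} ∩ [−3, 3] = {0, 1, 2} → 3 states.
Total: 5.

5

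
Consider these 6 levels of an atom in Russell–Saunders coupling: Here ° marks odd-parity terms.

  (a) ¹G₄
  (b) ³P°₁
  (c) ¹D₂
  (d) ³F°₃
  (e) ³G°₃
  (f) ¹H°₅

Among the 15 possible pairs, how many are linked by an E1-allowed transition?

(a)–(b): forbidden (ΔS, ΔL, ΔJ).
(a)–(c): forbidden (parity, ΔL, ΔJ).
(a)–(d): forbidden (ΔS).
(a)–(e): forbidden (ΔS).
(a)–(f): allowed.
(b)–(c): forbidden (ΔS).
(b)–(d): forbidden (parity, ΔL, ΔJ).
(b)–(e): forbidden (parity, ΔL, ΔJ).
(b)–(f): forbidden (parity, ΔS, ΔL, ΔJ).
(c)–(d): forbidden (ΔS).
(c)–(e): forbidden (ΔS, ΔL).
(c)–(f): forbidden (ΔL, ΔJ).
(d)–(e): forbidden (parity).
(d)–(f): forbidden (parity, ΔS, ΔL, ΔJ).
(e)–(f): forbidden (parity, ΔS, ΔJ).
Allowed pairs: 1 of 15.

1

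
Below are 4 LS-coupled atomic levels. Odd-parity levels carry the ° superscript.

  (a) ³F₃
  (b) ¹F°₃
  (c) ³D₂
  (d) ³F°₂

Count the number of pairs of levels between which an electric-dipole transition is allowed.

2

(a)–(b): forbidden (ΔS).
(a)–(c): forbidden (parity).
(a)–(d): allowed.
(b)–(c): forbidden (ΔS).
(b)–(d): forbidden (parity, ΔS).
(c)–(d): allowed.
Allowed pairs: 2 of 6.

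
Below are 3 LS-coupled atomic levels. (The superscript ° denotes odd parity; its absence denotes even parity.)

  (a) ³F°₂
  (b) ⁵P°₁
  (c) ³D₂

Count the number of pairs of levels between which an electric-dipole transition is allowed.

1

(a)–(b): forbidden (parity, ΔS, ΔL).
(a)–(c): allowed.
(b)–(c): forbidden (ΔS).
Allowed pairs: 1 of 3.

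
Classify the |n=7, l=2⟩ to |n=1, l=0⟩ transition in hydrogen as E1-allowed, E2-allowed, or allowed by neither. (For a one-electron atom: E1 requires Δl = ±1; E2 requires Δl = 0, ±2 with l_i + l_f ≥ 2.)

E2

Δl = 0 − 2 = -2; l_i + l_f = 2.
E1 (Δl = ±1): not satisfied.
E2 (Δl = 0,±2, l_i+l_f ≥ 2): satisfied.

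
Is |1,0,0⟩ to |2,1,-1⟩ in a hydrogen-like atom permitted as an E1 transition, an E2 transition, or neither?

E1

Δl = 1 − 0 = +1; l_i + l_f = 1.
Δm_l = -1.
E1 (Δl = ±1, |Δm_l| ≤ 1): satisfied.
E2 (Δl = 0,±2, l_i+l_f ≥ 2, |Δm_l| ≤ 2): not satisfied.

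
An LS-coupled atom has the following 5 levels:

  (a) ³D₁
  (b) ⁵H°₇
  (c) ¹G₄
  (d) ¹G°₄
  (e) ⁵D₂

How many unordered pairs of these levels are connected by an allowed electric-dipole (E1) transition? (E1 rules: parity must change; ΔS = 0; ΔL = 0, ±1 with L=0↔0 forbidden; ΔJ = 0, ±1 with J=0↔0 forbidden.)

1

(a)–(b): forbidden (ΔS, ΔL, ΔJ).
(a)–(c): forbidden (parity, ΔS, ΔL, ΔJ).
(a)–(d): forbidden (ΔS, ΔL, ΔJ).
(a)–(e): forbidden (parity, ΔS).
(b)–(c): forbidden (ΔS, ΔJ).
(b)–(d): forbidden (parity, ΔS, ΔJ).
(b)–(e): forbidden (ΔL, ΔJ).
(c)–(d): allowed.
(c)–(e): forbidden (parity, ΔS, ΔL, ΔJ).
(d)–(e): forbidden (ΔS, ΔL, ΔJ).
Allowed pairs: 1 of 10.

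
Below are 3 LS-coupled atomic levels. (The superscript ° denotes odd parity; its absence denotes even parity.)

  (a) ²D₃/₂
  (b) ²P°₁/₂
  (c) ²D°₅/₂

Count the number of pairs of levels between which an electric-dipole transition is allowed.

2

(a)–(b): allowed.
(a)–(c): allowed.
(b)–(c): forbidden (parity, ΔJ).
Allowed pairs: 2 of 3.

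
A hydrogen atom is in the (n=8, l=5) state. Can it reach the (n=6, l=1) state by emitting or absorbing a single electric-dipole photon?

forbidden

l: 5 → 1 (Δl = -4). Δl = ±1 ✗.
The transition is electric-dipole forbidden.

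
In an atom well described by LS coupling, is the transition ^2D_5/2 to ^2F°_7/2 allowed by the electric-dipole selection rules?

allowed

Initial level: S=1/2, L=2, J=5/2, parity even. Final level: S=1/2, L=3, J=7/2, parity odd.
Parity must change: even → odd — satisfied.
ΔS = 0: S: 1/2 → 1/2 — satisfied.
ΔL = 0, ±1 (not L=0↔0): L: 2 → 3, ΔL = +1 — satisfied.
ΔJ = 0, ±1 (not J=0↔0): J: 5/2 → 7/2, ΔJ = +1 — satisfied.
All four E1 rules are satisfied.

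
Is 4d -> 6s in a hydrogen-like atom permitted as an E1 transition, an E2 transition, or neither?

E2

Δl = 0 − 2 = -2; l_i + l_f = 2.
E1 (Δl = ±1): not satisfied.
E2 (Δl = 0,±2, l_i+l_f ≥ 2): satisfied.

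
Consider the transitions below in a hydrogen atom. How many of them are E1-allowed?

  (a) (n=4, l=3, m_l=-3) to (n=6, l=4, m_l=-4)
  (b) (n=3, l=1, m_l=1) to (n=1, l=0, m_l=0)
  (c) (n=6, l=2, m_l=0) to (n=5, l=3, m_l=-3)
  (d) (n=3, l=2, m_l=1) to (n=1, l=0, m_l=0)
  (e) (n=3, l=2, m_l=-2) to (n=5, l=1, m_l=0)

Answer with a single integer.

(a) allowed
(b) allowed
(c) forbidden — Δm_l = -3 (E1 requires Δm_l = 0, ±1)
(d) forbidden — Δl = -2 (E1 requires Δl = ±1)
(e) forbidden — Δm_l = +2 (E1 requires Δm_l = 0, ±1)
Total allowed: 2 of 5.

2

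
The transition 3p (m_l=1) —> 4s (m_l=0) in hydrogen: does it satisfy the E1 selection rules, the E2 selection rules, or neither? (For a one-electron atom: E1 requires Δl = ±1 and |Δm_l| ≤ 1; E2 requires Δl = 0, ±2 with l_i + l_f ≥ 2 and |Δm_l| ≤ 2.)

Δl = 0 − 1 = -1; l_i + l_f = 1.
Δm_l = -1.
E1 (Δl = ±1, |Δm_l| ≤ 1): satisfied.
E2 (Δl = 0,±2, l_i+l_f ≥ 2, |Δm_l| ≤ 2): not satisfied.

E1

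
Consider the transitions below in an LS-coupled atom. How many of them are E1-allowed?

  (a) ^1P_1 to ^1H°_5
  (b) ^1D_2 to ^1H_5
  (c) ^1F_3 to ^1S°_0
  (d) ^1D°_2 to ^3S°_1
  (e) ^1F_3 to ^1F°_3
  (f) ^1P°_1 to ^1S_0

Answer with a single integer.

(a) forbidden (ΔL, ΔJ fail)
(b) forbidden (parity, ΔL, ΔJ fail)
(c) forbidden (ΔL, ΔJ fail)
(d) forbidden (parity, ΔS, ΔL fail)
(e) allowed
(f) allowed
Total allowed: 2 of 6.

2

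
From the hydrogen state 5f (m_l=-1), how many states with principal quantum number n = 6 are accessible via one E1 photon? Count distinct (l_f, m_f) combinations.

E1 requires Δl = ±1, so l_f ∈ {2, 4}; with 0 ≤ l_f ≤ n_f−1 = 5, the allowed l_f values are {2, 4}.
For l_f = 2: m_f ∈ {m_i−1, m_i, m_i+1} ∩ [−2, 2] = {-2, -1, 0} → 3 states.
For l_f = 4: m_f ∈ {m_i−1, m_i, m_i+1} ∩ [−4, 4] = {-2, -1, 0} → 3 states.
Total: 6.

6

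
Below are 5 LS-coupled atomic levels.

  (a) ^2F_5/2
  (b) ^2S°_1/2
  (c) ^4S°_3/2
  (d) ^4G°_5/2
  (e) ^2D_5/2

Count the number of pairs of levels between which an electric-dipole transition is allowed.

0

(a)–(b): forbidden (ΔL, ΔJ).
(a)–(c): forbidden (ΔS, ΔL).
(a)–(d): forbidden (ΔS).
(a)–(e): forbidden (parity).
(b)–(c): forbidden (parity, ΔS, ΔL).
(b)–(d): forbidden (parity, ΔS, ΔL, ΔJ).
(b)–(e): forbidden (ΔL, ΔJ).
(c)–(d): forbidden (parity, ΔL).
(c)–(e): forbidden (ΔS, ΔL).
(d)–(e): forbidden (ΔS, ΔL).
Allowed pairs: 0 of 10.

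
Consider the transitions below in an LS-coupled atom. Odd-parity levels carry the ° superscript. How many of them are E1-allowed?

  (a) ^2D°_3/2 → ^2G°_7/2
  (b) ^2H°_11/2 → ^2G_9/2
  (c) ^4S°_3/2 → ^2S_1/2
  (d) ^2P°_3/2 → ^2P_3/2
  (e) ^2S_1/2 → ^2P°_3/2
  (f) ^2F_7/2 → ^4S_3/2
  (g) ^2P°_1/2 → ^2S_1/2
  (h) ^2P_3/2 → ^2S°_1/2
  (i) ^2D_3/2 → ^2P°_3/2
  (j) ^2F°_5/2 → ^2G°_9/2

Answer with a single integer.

(a) forbidden (parity, ΔL, ΔJ fail)
(b) allowed
(c) forbidden (ΔS, ΔL fail)
(d) allowed
(e) allowed
(f) forbidden (parity, ΔS, ΔL, ΔJ fail)
(g) allowed
(h) allowed
(i) allowed
(j) forbidden (parity, ΔJ fail)
Total allowed: 6 of 10.

6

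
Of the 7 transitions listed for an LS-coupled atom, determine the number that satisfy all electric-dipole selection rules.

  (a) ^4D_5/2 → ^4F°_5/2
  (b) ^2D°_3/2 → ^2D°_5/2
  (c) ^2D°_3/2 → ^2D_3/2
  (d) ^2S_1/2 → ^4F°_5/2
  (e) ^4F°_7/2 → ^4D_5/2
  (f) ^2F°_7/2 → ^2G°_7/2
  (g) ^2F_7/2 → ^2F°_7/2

(a) allowed
(b) forbidden (parity fails)
(c) allowed
(d) forbidden (ΔS, ΔL, ΔJ fail)
(e) allowed
(f) forbidden (parity fails)
(g) allowed
Total allowed: 4 of 7.

4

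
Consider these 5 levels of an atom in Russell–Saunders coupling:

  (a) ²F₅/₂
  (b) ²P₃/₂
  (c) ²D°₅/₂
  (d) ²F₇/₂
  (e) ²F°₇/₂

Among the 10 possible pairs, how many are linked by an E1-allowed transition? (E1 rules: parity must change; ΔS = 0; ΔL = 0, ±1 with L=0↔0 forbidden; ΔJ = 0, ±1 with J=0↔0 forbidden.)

(a)–(b): forbidden (parity, ΔL).
(a)–(c): allowed.
(a)–(d): forbidden (parity).
(a)–(e): allowed.
(b)–(c): allowed.
(b)–(d): forbidden (parity, ΔL, ΔJ).
(b)–(e): forbidden (ΔL, ΔJ).
(c)–(d): allowed.
(c)–(e): forbidden (parity).
(d)–(e): allowed.
Allowed pairs: 5 of 10.

5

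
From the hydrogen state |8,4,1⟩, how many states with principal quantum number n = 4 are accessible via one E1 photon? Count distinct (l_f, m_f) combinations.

E1 requires Δl = ±1, so l_f ∈ {3, 5}; with 0 ≤ l_f ≤ n_f−1 = 3, the allowed l_f values are {3}.
For l_f = 3: m_f ∈ {m_i−1, m_i, m_i+1} ∩ [−3, 3] = {0, 1, 2} → 3 states.
Total: 3.

3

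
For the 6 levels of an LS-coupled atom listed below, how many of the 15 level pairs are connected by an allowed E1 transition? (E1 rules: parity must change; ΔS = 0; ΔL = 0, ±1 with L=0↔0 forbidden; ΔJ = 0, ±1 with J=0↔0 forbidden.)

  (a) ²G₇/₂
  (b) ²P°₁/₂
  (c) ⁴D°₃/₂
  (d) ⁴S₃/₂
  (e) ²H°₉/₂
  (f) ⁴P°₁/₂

(a)–(b): forbidden (ΔL, ΔJ).
(a)–(c): forbidden (ΔS, ΔL, ΔJ).
(a)–(d): forbidden (parity, ΔS, ΔL, ΔJ).
(a)–(e): allowed.
(a)–(f): forbidden (ΔS, ΔL, ΔJ).
(b)–(c): forbidden (parity, ΔS).
(b)–(d): forbidden (ΔS).
(b)–(e): forbidden (parity, ΔL, ΔJ).
(b)–(f): forbidden (parity, ΔS).
(c)–(d): forbidden (ΔL).
(c)–(e): forbidden (parity, ΔS, ΔL, ΔJ).
(c)–(f): forbidden (parity).
(d)–(e): forbidden (ΔS, ΔL, ΔJ).
(d)–(f): allowed.
(e)–(f): forbidden (parity, ΔS, ΔL, ΔJ).
Allowed pairs: 2 of 15.

2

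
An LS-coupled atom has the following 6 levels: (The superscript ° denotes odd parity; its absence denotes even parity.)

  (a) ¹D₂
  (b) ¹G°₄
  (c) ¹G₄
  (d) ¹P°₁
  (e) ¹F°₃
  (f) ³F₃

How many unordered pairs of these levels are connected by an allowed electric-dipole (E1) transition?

(a)–(b): forbidden (ΔL, ΔJ).
(a)–(c): forbidden (parity, ΔL, ΔJ).
(a)–(d): allowed.
(a)–(e): allowed.
(a)–(f): forbidden (parity, ΔS).
(b)–(c): allowed.
(b)–(d): forbidden (parity, ΔL, ΔJ).
(b)–(e): forbidden (parity).
(b)–(f): forbidden (ΔS).
(c)–(d): forbidden (ΔL, ΔJ).
(c)–(e): allowed.
(c)–(f): forbidden (parity, ΔS).
(d)–(e): forbidden (parity, ΔL, ΔJ).
(d)–(f): forbidden (ΔS, ΔL, ΔJ).
(e)–(f): forbidden (ΔS).
Allowed pairs: 4 of 15.

4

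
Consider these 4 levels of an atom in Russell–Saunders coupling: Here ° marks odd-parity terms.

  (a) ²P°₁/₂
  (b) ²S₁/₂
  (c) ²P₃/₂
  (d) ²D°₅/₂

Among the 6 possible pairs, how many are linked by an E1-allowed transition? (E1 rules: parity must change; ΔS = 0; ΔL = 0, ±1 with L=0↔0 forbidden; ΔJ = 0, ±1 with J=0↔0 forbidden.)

3

(a)–(b): allowed.
(a)–(c): allowed.
(a)–(d): forbidden (parity, ΔJ).
(b)–(c): forbidden (parity).
(b)–(d): forbidden (ΔL, ΔJ).
(c)–(d): allowed.
Allowed pairs: 3 of 6.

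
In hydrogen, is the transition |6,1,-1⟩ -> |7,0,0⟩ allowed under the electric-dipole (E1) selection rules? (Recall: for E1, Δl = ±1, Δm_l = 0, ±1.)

l: 1 → 0 (Δl = -1). Δl = ±1 satisfied.
m_l: -1 → 0 (Δm_l = +1). |Δm_l| ≤ 1 satisfied.
All E1 selection rules are satisfied.

allowed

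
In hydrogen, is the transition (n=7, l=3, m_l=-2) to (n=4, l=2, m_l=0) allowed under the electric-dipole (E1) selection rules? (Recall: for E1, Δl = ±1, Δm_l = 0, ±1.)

l: 3 → 2 (Δl = -1). Δl = ±1 ✓.
m_l: -2 → 0 (Δm_l = +2). |Δm_l| ≤ 1 ✗.
The transition is electric-dipole forbidden.

forbidden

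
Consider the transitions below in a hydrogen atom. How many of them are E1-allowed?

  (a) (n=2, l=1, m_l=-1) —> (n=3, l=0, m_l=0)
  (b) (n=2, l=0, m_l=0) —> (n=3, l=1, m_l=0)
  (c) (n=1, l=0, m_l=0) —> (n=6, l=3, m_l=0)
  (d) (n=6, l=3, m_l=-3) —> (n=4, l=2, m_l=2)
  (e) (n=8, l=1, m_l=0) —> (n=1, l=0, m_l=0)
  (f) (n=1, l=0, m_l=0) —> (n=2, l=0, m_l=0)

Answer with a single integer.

3

(a) allowed
(b) allowed
(c) forbidden — Δl = +3 (E1 requires Δl = ±1)
(d) forbidden — Δm_l = +5 (E1 requires Δm_l = 0, ±1)
(e) allowed
(f) forbidden — Δl = +0 (E1 requires Δl = ±1)
Total allowed: 3 of 6.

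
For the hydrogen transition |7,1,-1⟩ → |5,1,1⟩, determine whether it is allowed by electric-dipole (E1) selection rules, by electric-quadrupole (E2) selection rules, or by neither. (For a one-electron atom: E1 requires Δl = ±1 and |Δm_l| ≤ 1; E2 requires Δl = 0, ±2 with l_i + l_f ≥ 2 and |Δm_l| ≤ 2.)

E2

Δl = 1 − 1 = +0; l_i + l_f = 2.
Δm_l = +2.
E1 (Δl = ±1, |Δm_l| ≤ 1): not satisfied.
E2 (Δl = 0,±2, l_i+l_f ≥ 2, |Δm_l| ≤ 2): satisfied.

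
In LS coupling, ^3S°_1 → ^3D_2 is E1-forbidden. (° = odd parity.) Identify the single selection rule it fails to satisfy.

the ΔL = 0, ±1 rule

Initial level: S=1, L=0, J=1, parity odd. Final level: S=1, L=2, J=2, parity even.
ΔL = 0, ±1 (not L=0↔0): L: 0 → 2, ΔL = +2 — violated.
Parity must change: odd → even — satisfied.
ΔS = 0: S: 1 → 1 — satisfied.
ΔJ = 0, ±1 (not J=0↔0): J: 1 → 2, ΔJ = +1 — satisfied.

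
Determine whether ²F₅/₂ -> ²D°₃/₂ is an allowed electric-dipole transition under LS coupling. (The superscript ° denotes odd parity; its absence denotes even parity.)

allowed

ΔL = 0, ±1 (not L=0↔0): L: 3 → 2, ΔL = -1 — ✓.
Parity must change: even → odd — ✓.
ΔS = 0: S: 1/2 → 1/2 — ✓.
ΔJ = 0, ±1 (not J=0↔0): J: 5/2 → 3/2, ΔJ = -1 — ✓.
All four E1 rules are satisfied.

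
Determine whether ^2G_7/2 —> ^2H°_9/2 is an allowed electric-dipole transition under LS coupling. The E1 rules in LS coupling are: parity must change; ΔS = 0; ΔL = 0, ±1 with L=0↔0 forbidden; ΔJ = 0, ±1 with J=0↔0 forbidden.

Reading off the term symbols: S 1/2→1/2, L 4→5, J 7/2→9/2, parity even→odd.
Parity must change: even → odd — passes.
ΔJ = 0, ±1 (not J=0↔0): J: 7/2 → 9/2, ΔJ = +1 — passes.
ΔL = 0, ±1 (not L=0↔0): L: 4 → 5, ΔL = +1 — passes.
ΔS = 0: S: 1/2 → 1/2 — passes.
All four E1 rules are satisfied.

allowed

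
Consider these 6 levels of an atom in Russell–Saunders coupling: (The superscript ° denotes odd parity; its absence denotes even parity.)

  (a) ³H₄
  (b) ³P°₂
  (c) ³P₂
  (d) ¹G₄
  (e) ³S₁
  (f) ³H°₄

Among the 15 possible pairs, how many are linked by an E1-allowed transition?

(a)–(b): forbidden (ΔL, ΔJ).
(a)–(c): forbidden (parity, ΔL, ΔJ).
(a)–(d): forbidden (parity, ΔS).
(a)–(e): forbidden (parity, ΔL, ΔJ).
(a)–(f): allowed.
(b)–(c): allowed.
(b)–(d): forbidden (ΔS, ΔL, ΔJ).
(b)–(e): allowed.
(b)–(f): forbidden (parity, ΔL, ΔJ).
(c)–(d): forbidden (parity, ΔS, ΔL, ΔJ).
(c)–(e): forbidden (parity).
(c)–(f): forbidden (ΔL, ΔJ).
(d)–(e): forbidden (parity, ΔS, ΔL, ΔJ).
(d)–(f): forbidden (ΔS).
(e)–(f): forbidden (ΔL, ΔJ).
Allowed pairs: 3 of 15.

3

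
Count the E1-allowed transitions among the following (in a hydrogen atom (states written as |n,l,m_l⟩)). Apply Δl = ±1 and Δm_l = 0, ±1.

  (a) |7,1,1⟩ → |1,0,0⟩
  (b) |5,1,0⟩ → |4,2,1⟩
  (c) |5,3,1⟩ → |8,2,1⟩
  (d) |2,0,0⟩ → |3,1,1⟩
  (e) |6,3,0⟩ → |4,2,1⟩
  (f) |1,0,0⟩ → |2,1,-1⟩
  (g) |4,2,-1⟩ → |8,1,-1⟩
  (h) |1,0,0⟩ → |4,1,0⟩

8

(a) allowed
(b) allowed
(c) allowed
(d) allowed
(e) allowed
(f) allowed
(g) allowed
(h) allowed
Total allowed: 8 of 8.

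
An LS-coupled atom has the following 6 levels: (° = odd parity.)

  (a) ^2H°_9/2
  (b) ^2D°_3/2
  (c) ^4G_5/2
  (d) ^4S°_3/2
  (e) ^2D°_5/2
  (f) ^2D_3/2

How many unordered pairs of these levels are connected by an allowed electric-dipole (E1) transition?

(a)–(b): forbidden (parity, ΔL, ΔJ).
(a)–(c): forbidden (ΔS, ΔJ).
(a)–(d): forbidden (parity, ΔS, ΔL, ΔJ).
(a)–(e): forbidden (parity, ΔL, ΔJ).
(a)–(f): forbidden (ΔL, ΔJ).
(b)–(c): forbidden (ΔS, ΔL).
(b)–(d): forbidden (parity, ΔS, ΔL).
(b)–(e): forbidden (parity).
(b)–(f): allowed.
(c)–(d): forbidden (ΔL).
(c)–(e): forbidden (ΔS, ΔL).
(c)–(f): forbidden (parity, ΔS, ΔL).
(d)–(e): forbidden (parity, ΔS, ΔL).
(d)–(f): forbidden (ΔS, ΔL).
(e)–(f): allowed.
Allowed pairs: 2 of 15.

2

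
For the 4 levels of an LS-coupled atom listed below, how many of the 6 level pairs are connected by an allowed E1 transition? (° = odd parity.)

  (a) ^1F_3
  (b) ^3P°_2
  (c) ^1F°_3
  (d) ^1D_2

2

(a)–(b): forbidden (ΔS, ΔL).
(a)–(c): allowed.
(a)–(d): forbidden (parity).
(b)–(c): forbidden (parity, ΔS, ΔL).
(b)–(d): forbidden (ΔS).
(c)–(d): allowed.
Allowed pairs: 2 of 6.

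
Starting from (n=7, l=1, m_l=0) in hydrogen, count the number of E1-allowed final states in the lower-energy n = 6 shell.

E1 requires Δl = ±1, so l_f ∈ {0, 2}; with 0 ≤ l_f ≤ n_f−1 = 5, the allowed l_f values are {0, 2}.
For l_f = 0: m_f ∈ {m_i−1, m_i, m_i+1} ∩ [−0, 0] = {0} → 1 state.
For l_f = 2: m_f ∈ {m_i−1, m_i, m_i+1} ∩ [−2, 2] = {-1, 0, 1} → 3 states.
Total: 4.

4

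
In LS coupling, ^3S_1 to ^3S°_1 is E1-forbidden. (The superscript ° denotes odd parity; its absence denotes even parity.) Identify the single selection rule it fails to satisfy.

the L=0 ↔ L=0 exclusion

Initial level: S=1, L=0, J=1, parity even. Final level: S=1, L=0, J=1, parity odd.
ΔS = 0: S: 1 → 1 — ✓.
ΔJ = 0, ±1 (not J=0↔0): J: 1 → 1, ΔJ = +0 — ✓.
ΔL = 0, ±1 (not L=0↔0): L: 0 → 0, ΔL = +0 — ✗.
Parity must change: even → odd — ✓.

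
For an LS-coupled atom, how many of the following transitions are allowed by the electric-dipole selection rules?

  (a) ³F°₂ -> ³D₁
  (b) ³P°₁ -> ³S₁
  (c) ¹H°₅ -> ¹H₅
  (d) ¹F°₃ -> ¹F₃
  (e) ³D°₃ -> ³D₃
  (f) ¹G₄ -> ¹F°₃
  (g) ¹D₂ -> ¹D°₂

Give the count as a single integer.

(a) allowed
(b) allowed
(c) allowed
(d) allowed
(e) allowed
(f) allowed
(g) allowed
Total allowed: 7 of 7.

7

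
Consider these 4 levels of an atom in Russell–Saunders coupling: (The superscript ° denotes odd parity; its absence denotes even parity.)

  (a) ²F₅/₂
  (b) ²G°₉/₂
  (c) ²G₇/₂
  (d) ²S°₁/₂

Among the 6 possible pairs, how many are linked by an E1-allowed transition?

1

(a)–(b): forbidden (ΔJ).
(a)–(c): forbidden (parity).
(a)–(d): forbidden (ΔL, ΔJ).
(b)–(c): allowed.
(b)–(d): forbidden (parity, ΔL, ΔJ).
(c)–(d): forbidden (ΔL, ΔJ).
Allowed pairs: 1 of 6.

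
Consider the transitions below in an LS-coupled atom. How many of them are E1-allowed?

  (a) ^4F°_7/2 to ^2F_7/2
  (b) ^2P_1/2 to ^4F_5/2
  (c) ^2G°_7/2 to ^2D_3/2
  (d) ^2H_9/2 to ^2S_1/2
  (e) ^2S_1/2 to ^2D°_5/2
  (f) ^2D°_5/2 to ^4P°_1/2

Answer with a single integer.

(a) forbidden (ΔS fails)
(b) forbidden (parity, ΔS, ΔL, ΔJ fail)
(c) forbidden (ΔL, ΔJ fail)
(d) forbidden (parity, ΔL, ΔJ fail)
(e) forbidden (ΔL, ΔJ fail)
(f) forbidden (parity, ΔS, ΔJ fail)
Total allowed: 0 of 6.

0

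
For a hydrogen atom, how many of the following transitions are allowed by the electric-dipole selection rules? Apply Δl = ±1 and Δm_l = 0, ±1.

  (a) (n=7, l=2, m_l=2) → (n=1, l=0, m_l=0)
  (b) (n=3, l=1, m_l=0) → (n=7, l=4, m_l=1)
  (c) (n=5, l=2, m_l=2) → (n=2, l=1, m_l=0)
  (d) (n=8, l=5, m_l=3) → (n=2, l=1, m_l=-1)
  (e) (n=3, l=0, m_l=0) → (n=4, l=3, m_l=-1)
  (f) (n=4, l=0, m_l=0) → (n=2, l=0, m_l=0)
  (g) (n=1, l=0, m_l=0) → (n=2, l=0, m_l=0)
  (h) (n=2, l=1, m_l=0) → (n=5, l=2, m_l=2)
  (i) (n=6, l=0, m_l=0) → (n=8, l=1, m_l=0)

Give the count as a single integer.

1

(a) forbidden — Δl = -2 (E1 requires Δl = ±1); Δm_l = -2 (E1 requires Δm_l = 0, ±1)
(b) forbidden — Δl = +3 (E1 requires Δl = ±1)
(c) forbidden — Δm_l = -2 (E1 requires Δm_l = 0, ±1)
(d) forbidden — Δl = -4 (E1 requires Δl = ±1); Δm_l = -4 (E1 requires Δm_l = 0, ±1)
(e) forbidden — Δl = +3 (E1 requires Δl = ±1)
(f) forbidden — Δl = +0 (E1 requires Δl = ±1)
(g) forbidden — Δl = +0 (E1 requires Δl = ±1)
(h) forbidden — Δm_l = +2 (E1 requires Δm_l = 0, ±1)
(i) allowed
Total allowed: 1 of 9.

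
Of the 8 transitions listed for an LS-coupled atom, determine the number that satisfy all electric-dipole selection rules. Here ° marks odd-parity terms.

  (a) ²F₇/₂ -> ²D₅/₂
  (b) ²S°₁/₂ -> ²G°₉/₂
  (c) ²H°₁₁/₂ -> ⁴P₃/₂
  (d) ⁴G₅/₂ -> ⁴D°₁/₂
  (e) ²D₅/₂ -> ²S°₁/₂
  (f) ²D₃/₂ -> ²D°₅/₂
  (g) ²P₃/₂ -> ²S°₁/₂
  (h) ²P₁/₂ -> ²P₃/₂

2

(a) forbidden (parity fails)
(b) forbidden (parity, ΔL, ΔJ fail)
(c) forbidden (ΔS, ΔL, ΔJ fail)
(d) forbidden (ΔL, ΔJ fail)
(e) forbidden (ΔL, ΔJ fail)
(f) allowed
(g) allowed
(h) forbidden (parity fails)
Total allowed: 2 of 8.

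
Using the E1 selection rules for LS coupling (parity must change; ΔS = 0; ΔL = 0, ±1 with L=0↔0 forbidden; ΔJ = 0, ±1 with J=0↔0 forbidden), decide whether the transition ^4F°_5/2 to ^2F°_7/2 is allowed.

ΔS = 0: S: 3/2 → 1/2 — ✗.
Parity must change: odd → odd — ✗.
ΔL = 0, ±1 (not L=0↔0): L: 3 → 3, ΔL = +0 — ✓.
ΔJ = 0, ±1 (not J=0↔0): J: 5/2 → 7/2, ΔJ = +1 — ✓.
Rule(s) violated: parity, ΔS.

forbidden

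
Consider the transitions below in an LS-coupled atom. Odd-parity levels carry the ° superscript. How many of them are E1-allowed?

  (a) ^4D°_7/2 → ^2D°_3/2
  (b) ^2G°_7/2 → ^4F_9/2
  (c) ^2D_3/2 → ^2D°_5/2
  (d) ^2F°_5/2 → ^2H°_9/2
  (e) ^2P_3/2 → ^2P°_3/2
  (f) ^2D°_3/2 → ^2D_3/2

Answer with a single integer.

3

(a) forbidden (parity, ΔS, ΔJ fail)
(b) forbidden (ΔS fails)
(c) allowed
(d) forbidden (parity, ΔL, ΔJ fail)
(e) allowed
(f) allowed
Total allowed: 3 of 6.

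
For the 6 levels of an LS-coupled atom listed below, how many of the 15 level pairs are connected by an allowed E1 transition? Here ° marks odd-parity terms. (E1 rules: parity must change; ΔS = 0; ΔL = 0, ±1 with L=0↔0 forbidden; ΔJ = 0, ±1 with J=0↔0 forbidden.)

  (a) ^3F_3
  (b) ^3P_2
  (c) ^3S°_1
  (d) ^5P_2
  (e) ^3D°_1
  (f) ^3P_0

(a)–(b): forbidden (parity, ΔL).
(a)–(c): forbidden (ΔL, ΔJ).
(a)–(d): forbidden (parity, ΔS, ΔL).
(a)–(e): forbidden (ΔJ).
(a)–(f): forbidden (parity, ΔL, ΔJ).
(b)–(c): allowed.
(b)–(d): forbidden (parity, ΔS).
(b)–(e): allowed.
(b)–(f): forbidden (parity, ΔJ).
(c)–(d): forbidden (ΔS).
(c)–(e): forbidden (parity, ΔL).
(c)–(f): allowed.
(d)–(e): forbidden (ΔS).
(d)–(f): forbidden (parity, ΔS, ΔJ).
(e)–(f): allowed.
Allowed pairs: 4 of 15.

4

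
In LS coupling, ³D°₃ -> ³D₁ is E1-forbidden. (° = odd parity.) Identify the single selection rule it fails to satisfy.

the ΔJ = 0, ±1 rule

Parity must change: odd → even — ✓.
ΔS = 0: S: 1 → 1 — ✓.
ΔL = 0, ±1 (not L=0↔0): L: 2 → 2, ΔL = +0 — ✓.
ΔJ = 0, ±1 (not J=0↔0): J: 3 → 1, ΔJ = -2 — ✗.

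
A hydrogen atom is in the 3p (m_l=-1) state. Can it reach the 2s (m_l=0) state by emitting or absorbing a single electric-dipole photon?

allowed

Initial l = 1, final l = 0, so Δl = -1. E1 requires Δl = ±1: passes.
m_l: -1 → 0 (Δm_l = +1). |Δm_l| ≤ 1 passes.
All E1 selection rules are satisfied.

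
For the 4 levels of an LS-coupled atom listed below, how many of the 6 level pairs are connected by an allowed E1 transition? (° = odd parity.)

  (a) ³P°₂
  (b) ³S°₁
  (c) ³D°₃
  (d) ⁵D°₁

0

(a)–(b): forbidden (parity).
(a)–(c): forbidden (parity).
(a)–(d): forbidden (parity, ΔS).
(b)–(c): forbidden (parity, ΔL, ΔJ).
(b)–(d): forbidden (parity, ΔS, ΔL).
(c)–(d): forbidden (parity, ΔS, ΔJ).
Allowed pairs: 0 of 6.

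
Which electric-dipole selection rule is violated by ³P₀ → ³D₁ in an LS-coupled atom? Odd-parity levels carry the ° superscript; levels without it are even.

Initial level: S=1, L=1, J=0, parity even. Final level: S=1, L=2, J=1, parity even.
Parity must change: even → even — fails.
ΔL = 0, ±1 (not L=0↔0): L: 1 → 2, ΔL = +1 — passes.
ΔJ = 0, ±1 (not J=0↔0): J: 0 → 1, ΔJ = +1 — passes.
ΔS = 0: S: 1 → 1 — passes.

parity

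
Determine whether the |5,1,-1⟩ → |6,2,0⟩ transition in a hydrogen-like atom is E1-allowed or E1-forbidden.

allowed

l: 1 → 2 (Δl = +1). Δl = ±1 satisfied.
m_l: -1 → 0 (Δm_l = +1). |Δm_l| ≤ 1 satisfied.
All E1 selection rules are satisfied.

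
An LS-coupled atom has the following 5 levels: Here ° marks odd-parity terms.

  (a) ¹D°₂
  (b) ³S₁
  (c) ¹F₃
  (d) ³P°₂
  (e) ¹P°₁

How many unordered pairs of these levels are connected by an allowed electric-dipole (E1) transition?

2

(a)–(b): forbidden (ΔS, ΔL).
(a)–(c): allowed.
(a)–(d): forbidden (parity, ΔS).
(a)–(e): forbidden (parity).
(b)–(c): forbidden (parity, ΔS, ΔL, ΔJ).
(b)–(d): allowed.
(b)–(e): forbidden (ΔS).
(c)–(d): forbidden (ΔS, ΔL).
(c)–(e): forbidden (ΔL, ΔJ).
(d)–(e): forbidden (parity, ΔS).
Allowed pairs: 2 of 10.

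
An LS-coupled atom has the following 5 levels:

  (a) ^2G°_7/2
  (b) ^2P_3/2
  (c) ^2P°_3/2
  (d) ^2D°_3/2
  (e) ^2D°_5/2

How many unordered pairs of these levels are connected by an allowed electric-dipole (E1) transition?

3

(a)–(b): forbidden (ΔL, ΔJ).
(a)–(c): forbidden (parity, ΔL, ΔJ).
(a)–(d): forbidden (parity, ΔL, ΔJ).
(a)–(e): forbidden (parity, ΔL).
(b)–(c): allowed.
(b)–(d): allowed.
(b)–(e): allowed.
(c)–(d): forbidden (parity).
(c)–(e): forbidden (parity).
(d)–(e): forbidden (parity).
Allowed pairs: 3 of 10.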